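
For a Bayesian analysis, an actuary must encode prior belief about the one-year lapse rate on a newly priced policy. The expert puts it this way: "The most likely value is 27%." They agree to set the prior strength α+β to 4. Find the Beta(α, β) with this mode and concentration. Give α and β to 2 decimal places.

For α,β > 1 the Beta mode is (α−1)/(α+β−2). With α+β = 4, the mode is (α−1)/2.
Set (α−1)/2 = 0.27 → α = 1 + 0.27·2 = 1.54.
β = 4 − α = 2.46.

α = 1.54, β = 2.46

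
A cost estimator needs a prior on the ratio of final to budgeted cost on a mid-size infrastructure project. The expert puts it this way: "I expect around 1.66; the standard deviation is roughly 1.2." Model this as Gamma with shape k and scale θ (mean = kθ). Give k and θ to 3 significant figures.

For Gamma(k, scale θ): mean = kθ, variance = kθ², so CV = 1/√k.
CV = SD/mean = 1.2/1.66 = 0.7229, hence k = 1/CV² = 1.91.
Then θ = mean/k = 1.66/1.91 = 0.867.

k ≈ 1.91, θ ≈ 0.867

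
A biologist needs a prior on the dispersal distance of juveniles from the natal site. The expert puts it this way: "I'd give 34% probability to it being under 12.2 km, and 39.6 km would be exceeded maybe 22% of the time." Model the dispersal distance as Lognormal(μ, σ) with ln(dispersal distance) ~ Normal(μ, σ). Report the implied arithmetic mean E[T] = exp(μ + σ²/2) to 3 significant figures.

If T ~ Lognormal(μ,σ) then ln T ~ Normal(μ,σ), so the p-quantile of ln T is μ + z_p·σ.
ln(12.2) = 2.501 and ln(39.6) = 3.679; z_{0.34} = -0.4125, z_{0.78} = 0.7722.
σ = (3.679 − 2.501)/(0.7722 − (-0.4125)) = 0.994.
μ = 2.501 − (-0.4125)·0.994 = 2.911.
E[T] = exp(μ + σ²/2) = exp(2.911 + 0.4939) = 30.1 km.

E[T] ≈ 30.1 km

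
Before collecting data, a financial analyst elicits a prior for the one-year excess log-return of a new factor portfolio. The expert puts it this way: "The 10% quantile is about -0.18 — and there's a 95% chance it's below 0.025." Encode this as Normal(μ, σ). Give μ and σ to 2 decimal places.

The p-quantile of Normal(μ,σ) is μ + z_p·σ, with z_{0.1} = -1.282 and z_{0.95} = 1.645.
Eliminate σ: μ = (z₂·x₁ − z₁·x₂)/(z₂ − z₁) = (1.645·-0.18 − (-1.282)·0.025)/2.926 = -0.09.
Then σ = (x₂ − x₁)/(z₂ − z₁) = (0.025 − -0.18)/2.926 = 0.07.

μ = -0.09, σ = 0.07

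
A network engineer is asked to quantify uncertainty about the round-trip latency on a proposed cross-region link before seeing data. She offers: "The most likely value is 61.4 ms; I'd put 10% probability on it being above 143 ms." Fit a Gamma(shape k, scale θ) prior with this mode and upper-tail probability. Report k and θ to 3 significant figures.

k ≈ 3.69, θ ≈ 22.8

Gamma(k,θ) with k>1 has mode (k−1)θ, so θ = 61.4/(k−1).
Need P(X < 143) = 0.9 with θ tied to k this way. Start at k = 2, θ = 61.4: P(X<143) ≈ 0.676.
Too low — raise k to concentrate. Iterating converges to k ≈ 3.69.
Then θ = 61.4/(3.69−1) ≈ 22.8.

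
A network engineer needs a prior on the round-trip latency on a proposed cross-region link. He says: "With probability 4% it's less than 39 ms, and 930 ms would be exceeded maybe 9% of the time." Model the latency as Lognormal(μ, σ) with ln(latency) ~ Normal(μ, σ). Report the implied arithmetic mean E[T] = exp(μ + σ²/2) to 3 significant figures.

If T ~ Lognormal(μ,σ) then ln T ~ Normal(μ,σ), so the p-quantile of ln T is μ + z_p·σ.
ln(39) = 3.664 and ln(930) = 6.835; z_{0.04} = -1.751, z_{0.91} = 1.341.
σ = (6.835 − 3.664)/(1.341 − (-1.751)) = 1.026.
μ = 3.664 − (-1.751)·1.026 = 5.460.
E[T] = exp(μ + σ²/2) = exp(5.460 + 0.5263) = 398 ms.

E[T] ≈ 398 ms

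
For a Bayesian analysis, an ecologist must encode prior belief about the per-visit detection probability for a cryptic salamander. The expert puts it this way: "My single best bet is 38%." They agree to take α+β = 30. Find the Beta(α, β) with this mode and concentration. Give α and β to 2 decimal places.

α = 11.64, β = 18.36

For α,β > 1 the Beta mode is (α−1)/(α+β−2). With α+β = 30, the mode is (α−1)/28.
Set (α−1)/28 = 0.38 → α = 1 + 0.38·28 = 11.64.
β = 30 − α = 18.36.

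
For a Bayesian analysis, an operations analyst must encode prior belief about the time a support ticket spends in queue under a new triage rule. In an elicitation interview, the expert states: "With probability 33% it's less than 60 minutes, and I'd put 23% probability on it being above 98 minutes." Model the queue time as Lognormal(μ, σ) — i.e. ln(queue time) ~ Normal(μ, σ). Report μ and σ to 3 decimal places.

μ ≈ 4.277, σ ≈ 0.416

If T ~ Lognormal(μ,σ) then ln T ~ Normal(μ,σ), so the p-quantile of ln T is μ + z_p·σ.
ln(60) = 4.094 and ln(98) = 4.585; z_{0.33} = -0.4399, z_{0.77} = 0.7388.
σ = (4.585 − 4.094)/(0.7388 − (-0.4399)) = 0.416.
μ = 4.094 − (-0.4399)·0.416 = 4.277.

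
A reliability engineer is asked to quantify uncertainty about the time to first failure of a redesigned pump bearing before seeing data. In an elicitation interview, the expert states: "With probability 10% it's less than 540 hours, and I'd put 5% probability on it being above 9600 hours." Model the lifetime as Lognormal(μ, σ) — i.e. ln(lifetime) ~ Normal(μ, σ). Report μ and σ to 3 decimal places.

If T ~ Lognormal(μ,σ) then ln T ~ Normal(μ,σ), so the p-quantile of ln T is μ + z_p·σ.
ln(540) = 6.292 and ln(9600) = 9.17; z_{0.1} = -1.282, z_{0.95} = 1.645.
σ = (9.17 − 6.292)/(1.645 − (-1.282)) = 0.983.
μ = 6.292 − (-1.282)·0.983 = 7.552.

μ ≈ 7.552, σ ≈ 0.983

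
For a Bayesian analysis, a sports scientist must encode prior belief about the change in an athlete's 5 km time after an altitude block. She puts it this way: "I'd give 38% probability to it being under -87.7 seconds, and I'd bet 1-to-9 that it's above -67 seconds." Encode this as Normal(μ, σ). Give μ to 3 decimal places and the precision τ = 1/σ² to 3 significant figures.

For Normal(μ,σ), the p-quantile is μ + z_p·σ. Here z_{0.38} = -0.3055, z_{0.9} = 1.282.
So -87.7 = μ − 0.3055σ and -67 = μ + 1.282σ.
Subtracting: σ = (-67 − -87.7)/(1.282 − (-0.3055)) = 13.043.
Then μ = -87.7 − (-0.3055)·13.043 = -83.716.
Precision τ = 1/σ² = 1/13.04² = 0.00588.

μ = -83.716, τ = 0.00588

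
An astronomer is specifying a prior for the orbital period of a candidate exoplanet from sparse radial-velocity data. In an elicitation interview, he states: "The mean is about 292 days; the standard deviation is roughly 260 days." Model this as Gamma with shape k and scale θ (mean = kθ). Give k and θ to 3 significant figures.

k ≈ 1.26, θ ≈ 232

For Gamma(k, scale θ): mean = kθ, variance = kθ², so CV = 1/√k.
CV = SD/mean = 260/292 = 0.8904, hence k = 1/CV² = 1.26.
Then θ = mean/k = 292/1.26 = 232.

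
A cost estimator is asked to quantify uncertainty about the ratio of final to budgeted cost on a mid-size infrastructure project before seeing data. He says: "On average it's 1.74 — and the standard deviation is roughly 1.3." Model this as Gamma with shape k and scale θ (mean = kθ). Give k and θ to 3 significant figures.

k ≈ 1.79, θ ≈ 0.971

For Gamma(k, scale θ): mean = kθ, variance = kθ², so CV = 1/√k.
CV = SD/mean = 1.3/1.74 = 0.7471, hence k = 1/CV² = 1.79.
Then θ = mean/k = 1.74/1.79 = 0.971.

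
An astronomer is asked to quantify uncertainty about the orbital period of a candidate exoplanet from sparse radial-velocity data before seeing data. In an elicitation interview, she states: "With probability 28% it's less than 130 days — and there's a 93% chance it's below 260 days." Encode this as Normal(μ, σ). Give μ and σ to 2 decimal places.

For Normal(μ,σ), the p-quantile is μ + z_p·σ. Here z_{0.28} = -0.5828, z_{0.93} = 1.476.
So 130 = μ − 0.5828σ and 260 = μ + 1.476σ.
Subtracting: σ = (260 − 130)/(1.476 − (-0.5828)) = 63.15.
Then μ = 130 − (-0.5828)·63.15 = 166.81.

μ = 166.81, σ = 63.15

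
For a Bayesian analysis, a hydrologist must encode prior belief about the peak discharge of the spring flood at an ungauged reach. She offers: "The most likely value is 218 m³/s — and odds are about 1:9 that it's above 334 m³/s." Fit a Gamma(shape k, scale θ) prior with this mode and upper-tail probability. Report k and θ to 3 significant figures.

k ≈ 11.3, θ ≈ 21.3

Gamma(k,θ) with k>1 has mode (k−1)θ, so θ = 218/(k−1).
Need P(X < 334) = 0.9 with θ tied to k this way. Start at k = 2, θ = 218: P(X<334) ≈ 0.453.
Too low — raise k to concentrate. Iterating converges to k ≈ 11.3.
Then θ = 218/(11.3−1) ≈ 21.3.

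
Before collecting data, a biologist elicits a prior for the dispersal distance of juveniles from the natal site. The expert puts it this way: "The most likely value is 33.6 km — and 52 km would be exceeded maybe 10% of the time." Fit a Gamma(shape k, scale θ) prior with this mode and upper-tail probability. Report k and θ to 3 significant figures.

Gamma(k,θ) with k>1 has mode (k−1)θ, so θ = 33.6/(k−1).
Need P(X < 52) = 0.9 with θ tied to k this way. Start at k = 2, θ = 33.6: P(X<52) ≈ 0.458.
Too low — raise k to concentrate. Iterating converges to k ≈ 10.8.
Then θ = 33.6/(10.8−1) ≈ 3.43.

k ≈ 10.8, θ ≈ 3.43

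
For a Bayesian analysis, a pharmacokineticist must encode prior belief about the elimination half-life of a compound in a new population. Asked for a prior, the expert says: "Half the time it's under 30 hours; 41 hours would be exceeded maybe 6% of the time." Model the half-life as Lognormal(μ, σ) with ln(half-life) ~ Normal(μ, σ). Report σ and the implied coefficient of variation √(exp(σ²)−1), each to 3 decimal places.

If T ~ Lognormal(μ,σ) then ln T ~ Normal(μ,σ), so the p-quantile of ln T is μ + z_p·σ.
ln(30) = 3.401 and ln(41) = 3.714; z_{0.5} = 0, z_{0.94} = 1.555.
σ = (3.714 − 3.401)/(1.555 − (0)) = 0.201.
μ = 3.401 − (0)·0.201 = 3.401.
CV = √(exp(σ²)−1) = √(exp(0.0404)−1) = 0.203.

σ ≈ 0.201, CV ≈ 0.203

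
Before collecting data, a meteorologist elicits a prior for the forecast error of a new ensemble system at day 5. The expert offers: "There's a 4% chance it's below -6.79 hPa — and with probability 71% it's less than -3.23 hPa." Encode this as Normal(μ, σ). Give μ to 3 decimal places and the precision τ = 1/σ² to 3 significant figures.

μ = -4.085, τ = 0.419

For Normal(μ,σ), the p-quantile is μ + z_p·σ. Here z_{0.04} = -1.751, z_{0.71} = 0.5534.
So -6.79 = μ − 1.751σ and -3.23 = μ + 0.5534σ.
Subtracting: σ = (-3.23 − -6.79)/(0.5534 − (-1.751)) = 1.545.
Then μ = -6.79 − (-1.751)·1.545 = -4.085.
Precision τ = 1/σ² = 1/1.545² = 0.419.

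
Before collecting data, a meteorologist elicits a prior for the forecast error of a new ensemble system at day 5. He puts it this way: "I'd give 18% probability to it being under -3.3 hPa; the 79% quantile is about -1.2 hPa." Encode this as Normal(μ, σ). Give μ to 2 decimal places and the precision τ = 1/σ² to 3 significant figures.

The p-quantile of Normal(μ,σ) is μ + z_p·σ, with z_{0.18} = -0.9154 and z_{0.79} = 0.8064.
Eliminate σ: μ = (z₂·x₁ − z₁·x₂)/(z₂ − z₁) = (0.8064·-3.3 − (-0.9154)·-1.2)/1.722 = -2.18.
Then σ = (x₂ − x₁)/(z₂ − z₁) = (-1.2 − -3.3)/1.722 = 1.22.
Precision τ = 1/σ² = 1/1.22² = 0.672.

μ = -2.18, τ = 0.672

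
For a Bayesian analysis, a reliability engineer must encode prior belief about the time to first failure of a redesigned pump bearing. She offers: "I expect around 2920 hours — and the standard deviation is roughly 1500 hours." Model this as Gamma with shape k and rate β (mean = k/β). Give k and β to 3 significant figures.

k ≈ 3.79, β ≈ 0.0013

For Gamma(k, rate β): mean = k/β, variance = k/β², so CV = 1/√k.
CV = SD/mean = 1500/2920 = 0.5137, hence k = 1/CV² = 3.79.
Then β = k/mean = 3.79/2920 = 0.0013.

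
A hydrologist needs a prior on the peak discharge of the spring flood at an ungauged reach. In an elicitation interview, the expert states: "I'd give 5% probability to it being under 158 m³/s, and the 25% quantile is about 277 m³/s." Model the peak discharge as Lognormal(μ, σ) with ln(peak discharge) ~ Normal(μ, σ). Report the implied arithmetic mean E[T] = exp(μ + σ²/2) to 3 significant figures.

E[T] ≈ 484 m³/s

If T ~ Lognormal(μ,σ) then ln T ~ Normal(μ,σ), so the p-quantile of ln T is μ + z_p·σ.
ln(158) = 5.063 and ln(277) = 5.624; z_{0.05} = -1.645, z_{0.25} = -0.6745.
σ = (5.624 − 5.063)/(-0.6745 − (-1.645)) = 0.579.
μ = 5.063 − (-1.645)·0.579 = 6.014.
E[T] = exp(μ + σ²/2) = exp(6.014 + 0.1674) = 484 m³/s.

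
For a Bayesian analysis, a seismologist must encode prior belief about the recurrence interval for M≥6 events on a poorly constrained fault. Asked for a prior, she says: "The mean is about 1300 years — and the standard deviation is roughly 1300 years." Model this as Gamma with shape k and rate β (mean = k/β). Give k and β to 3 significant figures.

k ≈ 1, β ≈ 0.000769

For Gamma(k, rate β): mean = k/β, variance = k/β², so CV = 1/√k.
CV = SD/mean = 1300/1300 = 1, hence k = 1/CV² = 1.
Then β = k/mean = 1/1300 = 0.000769.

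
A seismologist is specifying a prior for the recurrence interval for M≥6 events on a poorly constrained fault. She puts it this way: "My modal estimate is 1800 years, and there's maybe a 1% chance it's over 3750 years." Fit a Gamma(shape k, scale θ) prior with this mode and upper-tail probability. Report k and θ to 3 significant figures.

Gamma(k,θ) with k>1 has mode (k−1)θ, so θ = 1800/(k−1).
Need P(X < 3750) = 0.99 with θ tied to k this way. Start at k = 2, θ = 1800: P(X<3750) ≈ 0.616.
Too low — raise k to concentrate. Iterating converges to k ≈ 10.
Then θ = 1800/(10−1) ≈ 199.

k ≈ 10, θ ≈ 199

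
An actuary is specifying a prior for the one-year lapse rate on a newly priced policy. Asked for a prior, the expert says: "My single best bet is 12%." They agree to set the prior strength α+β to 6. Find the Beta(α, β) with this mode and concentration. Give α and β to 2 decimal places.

For α,β > 1 the Beta mode is (α−1)/(α+β−2). With α+β = 6, the mode is (α−1)/4.
Set (α−1)/4 = 0.12 → α = 1 + 0.12·4 = 1.48.
β = 6 − α = 4.52.

α = 1.48, β = 4.52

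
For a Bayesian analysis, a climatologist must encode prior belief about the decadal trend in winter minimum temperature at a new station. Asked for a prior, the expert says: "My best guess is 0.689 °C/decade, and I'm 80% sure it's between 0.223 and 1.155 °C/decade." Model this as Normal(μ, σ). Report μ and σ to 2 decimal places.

A symmetric 80% interval runs μ ± z·σ with z = 1.282.
Half-width = 0.466, so σ = 0.466/1.282 = 0.36.
μ is the stated best guess, 0.69.

μ = 0.69, σ = 0.36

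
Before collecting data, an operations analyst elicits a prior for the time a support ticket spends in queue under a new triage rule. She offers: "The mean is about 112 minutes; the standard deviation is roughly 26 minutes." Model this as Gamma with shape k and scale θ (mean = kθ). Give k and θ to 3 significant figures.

k ≈ 18.6, θ ≈ 6.04

For Gamma(k, scale θ): mean = kθ, variance = kθ², so CV = 1/√k.
CV = SD/mean = 26/112 = 0.2321, hence k = 1/CV² = 18.6.
Then θ = mean/k = 112/18.6 = 6.04.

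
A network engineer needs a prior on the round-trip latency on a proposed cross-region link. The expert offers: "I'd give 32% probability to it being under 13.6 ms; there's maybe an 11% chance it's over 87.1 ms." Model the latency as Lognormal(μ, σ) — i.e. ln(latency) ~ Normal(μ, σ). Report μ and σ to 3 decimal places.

μ ≈ 3.123, σ ≈ 1.096

If T ~ Lognormal(μ,σ) then ln T ~ Normal(μ,σ), so the p-quantile of ln T is μ + z_p·σ.
ln(13.6) = 2.61 and ln(87.1) = 4.467; z_{0.32} = -0.4677, z_{0.89} = 1.227.
σ = (4.467 − 2.61)/(1.227 − (-0.4677)) = 1.096.
μ = 2.61 − (-0.4677)·1.096 = 3.123.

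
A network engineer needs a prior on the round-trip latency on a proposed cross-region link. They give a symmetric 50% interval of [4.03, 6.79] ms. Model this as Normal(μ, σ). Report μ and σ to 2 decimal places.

A symmetric 50% interval runs μ ± z·σ with z = 0.6745.
Half-width = 1.38, so σ = 1.38/0.6745 = 2.05.
μ is the interval midpoint, 5.41.

μ = 5.41, σ = 2.05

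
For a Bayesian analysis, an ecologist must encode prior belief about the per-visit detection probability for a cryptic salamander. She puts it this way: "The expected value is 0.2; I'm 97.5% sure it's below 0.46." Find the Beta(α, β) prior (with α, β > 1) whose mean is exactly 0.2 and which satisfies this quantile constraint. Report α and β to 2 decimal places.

α ≈ 2.34, β ≈ 9.37

With mean 0.2 fixed, write α = 0.2s, β = 0.8s where s = α+β.
Need P(θ < 0.46) = 0.975 under Beta(0.2s, 0.8s). Normal approximation: (q−m)/√(m(1−m)/s) ≈ z_{0.975} = 1.96, so s ≈ 0.2·0.8·(1.96)²/(0.46−0.2)² = 9.1.
At s = 9.1: P(θ<0.46) ≈ 0.960. Adjusting to match 0.975 gives s ≈ 11.71.
So α = 0.2·11.71 ≈ 2.34, β = 0.8·11.71 ≈ 9.37.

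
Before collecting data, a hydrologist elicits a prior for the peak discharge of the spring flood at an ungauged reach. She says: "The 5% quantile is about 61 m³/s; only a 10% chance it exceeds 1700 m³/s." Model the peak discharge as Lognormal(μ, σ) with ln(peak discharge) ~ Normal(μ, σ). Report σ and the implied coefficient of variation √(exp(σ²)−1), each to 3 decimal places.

σ ≈ 1.137, CV ≈ 1.626

If T ~ Lognormal(μ,σ) then ln T ~ Normal(μ,σ), so the p-quantile of ln T is μ + z_p·σ.
ln(61) = 4.111 and ln(1700) = 7.438; z_{0.05} = -1.645, z_{0.9} = 1.282.
σ = (7.438 − 4.111)/(1.282 − (-1.645)) = 1.137.
μ = 4.111 − (-1.645)·1.137 = 5.981.
CV = √(exp(σ²)−1) = √(exp(1.2929)−1) = 1.626.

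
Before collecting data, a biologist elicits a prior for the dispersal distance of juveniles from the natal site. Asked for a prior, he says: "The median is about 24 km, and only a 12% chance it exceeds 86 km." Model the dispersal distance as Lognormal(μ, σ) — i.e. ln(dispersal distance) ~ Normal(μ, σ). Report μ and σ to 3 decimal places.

If T ~ Lognormal(μ,σ) then ln T ~ Normal(μ,σ), so the p-quantile of ln T is μ + z_p·σ.
ln(24) = 3.178 and ln(86) = 4.454; z_{0.5} = 0, z_{0.88} = 1.175.
σ = (4.454 − 3.178)/(1.175 − (0)) = 1.086.
μ = 3.178 − (0)·1.086 = 3.178.

μ ≈ 3.178, σ ≈ 1.086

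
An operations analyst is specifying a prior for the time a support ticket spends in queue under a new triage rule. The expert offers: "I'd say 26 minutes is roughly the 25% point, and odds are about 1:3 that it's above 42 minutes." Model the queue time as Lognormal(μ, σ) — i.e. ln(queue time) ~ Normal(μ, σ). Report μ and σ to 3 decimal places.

If T ~ Lognormal(μ,σ) then ln T ~ Normal(μ,σ), so the p-quantile of ln T is μ + z_p·σ.
ln(26) = 3.258 and ln(42) = 3.738; z_{0.25} = -0.6745, z_{0.75} = 0.6745.
σ = (3.738 − 3.258)/(0.6745 − (-0.6745)) = 0.356.
μ = 3.258 − (-0.6745)·0.356 = 3.498.

μ ≈ 3.498, σ ≈ 0.356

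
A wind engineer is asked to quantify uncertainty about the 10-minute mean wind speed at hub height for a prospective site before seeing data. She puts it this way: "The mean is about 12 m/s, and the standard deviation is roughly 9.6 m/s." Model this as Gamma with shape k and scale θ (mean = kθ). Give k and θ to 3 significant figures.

For Gamma(k, scale θ): mean = kθ, variance = kθ², so CV = 1/√k.
CV = SD/mean = 9.6/12 = 0.8, hence k = 1/CV² = 1.56.
Then θ = mean/k = 12/1.56 = 7.68.

k ≈ 1.56, θ ≈ 7.68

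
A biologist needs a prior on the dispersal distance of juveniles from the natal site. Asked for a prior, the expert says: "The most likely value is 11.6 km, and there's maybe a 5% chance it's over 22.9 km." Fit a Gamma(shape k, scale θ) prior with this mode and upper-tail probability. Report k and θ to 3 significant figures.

k ≈ 7, θ ≈ 1.93

Gamma(k,θ) with k>1 has mode (k−1)θ, so θ = 11.6/(k−1).
Need P(X < 22.9) = 0.95 with θ tied to k this way. Start at k = 2, θ = 11.6: P(X<22.9) ≈ 0.587.
Too low — raise k to concentrate. Iterating converges to k ≈ 7.
Then θ = 11.6/(7−1) ≈ 1.93.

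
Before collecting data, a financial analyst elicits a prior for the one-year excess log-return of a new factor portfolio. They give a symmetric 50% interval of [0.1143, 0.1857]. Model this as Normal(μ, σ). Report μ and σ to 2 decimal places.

μ = 0.15, σ = 0.05

A symmetric 50% interval runs μ ± z·σ with z = 0.6745.
Half-width = 0.0357, so σ = 0.0357/0.6745 = 0.05.
μ is the interval midpoint, 0.15.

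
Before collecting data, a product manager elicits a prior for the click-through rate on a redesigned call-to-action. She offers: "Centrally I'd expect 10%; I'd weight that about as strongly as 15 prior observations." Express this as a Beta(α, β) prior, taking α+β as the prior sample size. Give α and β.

Under the effective-sample-size interpretation, Beta(α, β) has prior mean α/(α+β) and prior sample size α+β.
So α+β = 15 and α/(α+β) = 0.1, giving α = 0.1·15 = 1.5 and β = 15 − 1.5 = 13.5.

α = 1.5, β = 13.5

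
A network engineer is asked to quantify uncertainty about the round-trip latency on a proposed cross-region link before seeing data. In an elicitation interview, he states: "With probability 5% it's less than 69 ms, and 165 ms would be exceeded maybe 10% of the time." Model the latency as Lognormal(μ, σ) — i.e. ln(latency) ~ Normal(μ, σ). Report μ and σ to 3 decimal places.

If T ~ Lognormal(μ,σ) then ln T ~ Normal(μ,σ), so the p-quantile of ln T is μ + z_p·σ.
ln(69) = 4.234 and ln(165) = 5.106; z_{0.05} = -1.645, z_{0.9} = 1.282.
σ = (5.106 − 4.234)/(1.282 − (-1.645)) = 0.298.
μ = 4.234 − (-1.645)·0.298 = 4.724.

μ ≈ 4.724, σ ≈ 0.298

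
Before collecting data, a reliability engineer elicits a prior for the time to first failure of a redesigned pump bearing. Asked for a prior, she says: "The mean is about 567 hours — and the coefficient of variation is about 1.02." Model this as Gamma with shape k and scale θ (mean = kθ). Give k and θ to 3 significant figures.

For Gamma(k, scale θ): mean = kθ, variance = kθ², so CV = 1/√k.
CV = 1.02, hence k = 1/CV² = 0.961.
Then θ = mean/k = 567/0.961 = 590.

k ≈ 0.961, θ ≈ 590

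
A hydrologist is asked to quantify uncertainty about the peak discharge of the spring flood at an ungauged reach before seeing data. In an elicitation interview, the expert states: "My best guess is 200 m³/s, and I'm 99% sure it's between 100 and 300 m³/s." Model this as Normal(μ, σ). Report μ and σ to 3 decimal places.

μ = 200.000, σ = 38.822

A symmetric 99% interval runs μ ± z·σ with z = 2.576.
Half-width = 100, so σ = 100/2.576 = 38.822.
μ is the stated best guess, 200.000.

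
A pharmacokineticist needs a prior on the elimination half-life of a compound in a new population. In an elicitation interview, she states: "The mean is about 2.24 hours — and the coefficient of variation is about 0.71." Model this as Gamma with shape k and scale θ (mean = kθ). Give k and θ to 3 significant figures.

For Gamma(k, scale θ): mean = kθ, variance = kθ², so CV = 1/√k.
CV = 0.71, hence k = 1/CV² = 1.98.
Then θ = mean/k = 2.24/1.98 = 1.13.

k ≈ 1.98, θ ≈ 1.13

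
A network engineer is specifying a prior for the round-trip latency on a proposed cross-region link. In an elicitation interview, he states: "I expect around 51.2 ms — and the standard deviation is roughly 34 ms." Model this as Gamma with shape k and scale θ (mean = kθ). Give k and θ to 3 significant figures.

k ≈ 2.27, θ ≈ 22.6

For Gamma(k, scale θ): mean = kθ, variance = kθ², so CV = 1/√k.
CV = SD/mean = 34/51.2 = 0.6641, hence k = 1/CV² = 2.27.
Then θ = mean/k = 51.2/2.27 = 22.6.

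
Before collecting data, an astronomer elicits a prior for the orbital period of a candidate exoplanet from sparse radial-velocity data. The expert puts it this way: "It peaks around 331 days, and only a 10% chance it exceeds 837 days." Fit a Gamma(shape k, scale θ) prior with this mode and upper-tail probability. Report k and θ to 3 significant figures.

k ≈ 3.23, θ ≈ 148

Gamma(k,θ) with k>1 has mode (k−1)θ, so θ = 331/(k−1).
Need P(X < 837) = 0.9 with θ tied to k this way. Start at k = 2, θ = 331: P(X<837) ≈ 0.719.
Too low — raise k to concentrate. Iterating converges to k ≈ 3.23.
Then θ = 331/(3.23−1) ≈ 148.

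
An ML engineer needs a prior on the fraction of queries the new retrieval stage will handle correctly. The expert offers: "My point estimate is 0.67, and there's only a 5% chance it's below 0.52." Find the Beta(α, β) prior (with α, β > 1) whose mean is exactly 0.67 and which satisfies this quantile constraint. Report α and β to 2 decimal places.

α ≈ 18.91, β ≈ 9.32

With mean 0.67 fixed, write α = 0.67s, β = 0.33s where s = α+β.
Need P(θ < 0.52) = 0.05 under Beta(0.67s, 0.33s). Normal approximation: (q−m)/√(m(1−m)/s) ≈ z_{0.05} = -1.64, so s ≈ 0.67·0.33·(-1.64)²/(0.52−0.67)² = 26.6.
At s = 26.6: P(θ<0.52) ≈ 0.055. Adjusting to match 0.05 gives s ≈ 28.23.
So α = 0.67·28.23 ≈ 18.91, β = 0.33·28.23 ≈ 9.32.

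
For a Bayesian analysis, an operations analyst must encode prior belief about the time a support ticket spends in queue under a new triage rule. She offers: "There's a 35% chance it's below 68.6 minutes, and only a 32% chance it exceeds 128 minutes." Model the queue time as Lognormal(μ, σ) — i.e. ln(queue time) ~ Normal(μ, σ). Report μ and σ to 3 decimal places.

If T ~ Lognormal(μ,σ) then ln T ~ Normal(μ,σ), so the p-quantile of ln T is μ + z_p·σ.
ln(68.6) = 4.228 and ln(128) = 4.852; z_{0.35} = -0.3853, z_{0.68} = 0.4677.
σ = (4.852 − 4.228)/(0.4677 − (-0.3853)) = 0.731.
μ = 4.228 − (-0.3853)·0.731 = 4.510.

μ ≈ 4.510, σ ≈ 0.731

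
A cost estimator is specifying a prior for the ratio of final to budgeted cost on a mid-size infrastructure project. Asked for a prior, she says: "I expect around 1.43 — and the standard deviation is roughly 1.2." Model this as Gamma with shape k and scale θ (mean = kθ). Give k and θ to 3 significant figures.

For Gamma(k, scale θ): mean = kθ, variance = kθ², so CV = 1/√k.
CV = SD/mean = 1.2/1.43 = 0.8392, hence k = 1/CV² = 1.42.
Then θ = mean/k = 1.43/1.42 = 1.01.

k ≈ 1.42, θ ≈ 1.01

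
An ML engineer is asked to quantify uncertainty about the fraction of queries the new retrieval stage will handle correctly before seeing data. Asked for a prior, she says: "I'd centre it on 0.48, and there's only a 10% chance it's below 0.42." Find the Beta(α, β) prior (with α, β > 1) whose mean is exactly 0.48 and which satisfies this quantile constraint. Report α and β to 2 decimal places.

α ≈ 54.36, β ≈ 58.89

With mean 0.48 fixed, write α = 0.48s, β = 0.52s where s = α+β.
Need P(θ < 0.42) = 0.1 under Beta(0.48s, 0.52s). Normal approximation: (q−m)/√(m(1−m)/s) ≈ z_{0.1} = -1.28, so s ≈ 0.48·0.52·(-1.28)²/(0.42−0.48)² = 113.9.
At s = 113.9: P(θ<0.42) ≈ 0.099. Adjusting to match 0.1 gives s ≈ 113.25.
So α = 0.48·113.25 ≈ 54.36, β = 0.52·113.25 ≈ 58.89.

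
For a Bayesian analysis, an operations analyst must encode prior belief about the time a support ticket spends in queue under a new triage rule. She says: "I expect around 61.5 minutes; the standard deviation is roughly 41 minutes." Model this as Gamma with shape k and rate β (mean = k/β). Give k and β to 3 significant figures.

For Gamma(k, rate β): mean = k/β, variance = k/β², so CV = 1/√k.
CV = SD/mean = 41/61.5 = 0.6667, hence k = 1/CV² = 2.25.
Then β = k/mean = 2.25/61.5 = 0.0366.

k ≈ 2.25, β ≈ 0.0366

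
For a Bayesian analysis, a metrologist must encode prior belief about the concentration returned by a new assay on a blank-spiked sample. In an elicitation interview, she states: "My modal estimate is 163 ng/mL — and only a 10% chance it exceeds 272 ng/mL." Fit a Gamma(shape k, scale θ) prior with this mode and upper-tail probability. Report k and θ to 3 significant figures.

Gamma(k,θ) with k>1 has mode (k−1)θ, so θ = 163/(k−1).
Need P(X < 272) = 0.9 with θ tied to k this way. Start at k = 2, θ = 163: P(X<272) ≈ 0.497.
Too low — raise k to concentrate. Iterating converges to k ≈ 8.2.
Then θ = 163/(8.2−1) ≈ 22.6.

k ≈ 8.2, θ ≈ 22.6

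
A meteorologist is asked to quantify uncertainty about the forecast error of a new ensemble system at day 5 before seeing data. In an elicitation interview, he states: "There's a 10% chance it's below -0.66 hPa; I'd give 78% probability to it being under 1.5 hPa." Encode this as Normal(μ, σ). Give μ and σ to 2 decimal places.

The p-quantile of Normal(μ,σ) is μ + z_p·σ, with z_{0.1} = -1.282 and z_{0.78} = 0.7722.
Eliminate σ: μ = (z₂·x₁ − z₁·x₂)/(z₂ − z₁) = (0.7722·-0.66 − (-1.282)·1.5)/2.054 = 0.69.
Then σ = (x₂ − x₁)/(z₂ − z₁) = (1.5 − -0.66)/2.054 = 1.05.

μ = 0.69, σ = 1.05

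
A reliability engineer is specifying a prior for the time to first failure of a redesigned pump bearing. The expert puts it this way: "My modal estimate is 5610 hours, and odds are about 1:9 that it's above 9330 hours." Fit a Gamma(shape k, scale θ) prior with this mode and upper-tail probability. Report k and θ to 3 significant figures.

k ≈ 8.3, θ ≈ 769

Gamma(k,θ) with k>1 has mode (k−1)θ, so θ = 5610/(k−1).
Need P(X < 9330) = 0.9 with θ tied to k this way. Start at k = 2, θ = 5610: P(X<9330) ≈ 0.495.
Too low — raise k to concentrate. Iterating converges to k ≈ 8.3.
Then θ = 5610/(8.3−1) ≈ 769.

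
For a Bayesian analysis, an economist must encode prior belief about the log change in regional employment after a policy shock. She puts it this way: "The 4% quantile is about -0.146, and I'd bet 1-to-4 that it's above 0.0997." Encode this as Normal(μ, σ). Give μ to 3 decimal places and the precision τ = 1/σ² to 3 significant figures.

The p-quantile of Normal(μ,σ) is μ + z_p·σ, with z_{0.04} = -1.751 and z_{0.8} = 0.8416.
Eliminate σ: μ = (z₂·x₁ − z₁·x₂)/(z₂ − z₁) = (0.8416·-0.146 − (-1.751)·0.0997)/2.592 = 0.020.
Then σ = (x₂ − x₁)/(z₂ − z₁) = (0.0997 − -0.146)/2.592 = 0.095.
Precision τ = 1/σ² = 1/0.09478² = 111.

μ = 0.020, τ = 111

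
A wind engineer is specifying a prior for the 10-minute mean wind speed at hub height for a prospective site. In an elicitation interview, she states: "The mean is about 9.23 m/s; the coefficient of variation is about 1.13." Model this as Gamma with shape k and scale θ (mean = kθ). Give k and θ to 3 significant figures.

k ≈ 0.783, θ ≈ 11.8

For Gamma(k, scale θ): mean = kθ, variance = kθ², so CV = 1/√k.
CV = 1.13, hence k = 1/CV² = 0.783.
Then θ = mean/k = 9.23/0.783 = 11.8.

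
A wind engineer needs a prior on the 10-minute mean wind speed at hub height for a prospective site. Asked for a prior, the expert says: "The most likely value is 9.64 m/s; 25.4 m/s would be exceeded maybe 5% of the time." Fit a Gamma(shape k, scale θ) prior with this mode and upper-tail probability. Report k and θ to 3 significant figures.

k ≈ 3.87, θ ≈ 3.35

Gamma(k,θ) with k>1 has mode (k−1)θ, so θ = 9.64/(k−1).
Need P(X < 25.4) = 0.95 with θ tied to k this way. Start at k = 2, θ = 9.64: P(X<25.4) ≈ 0.739.
Too low — raise k to concentrate. Iterating converges to k ≈ 3.87.
Then θ = 9.64/(3.87−1) ≈ 3.35.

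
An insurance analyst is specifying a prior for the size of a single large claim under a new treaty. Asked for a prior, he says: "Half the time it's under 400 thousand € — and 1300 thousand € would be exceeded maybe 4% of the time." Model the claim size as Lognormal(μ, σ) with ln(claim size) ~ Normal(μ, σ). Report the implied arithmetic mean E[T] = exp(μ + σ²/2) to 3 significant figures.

E[T] ≈ 502 thousand €

If T ~ Lognormal(μ,σ) then ln T ~ Normal(μ,σ), so the p-quantile of ln T is μ + z_p·σ.
ln(400) = 5.991 and ln(1300) = 7.17; z_{0.5} = 0, z_{0.96} = 1.751.
σ = (7.17 − 5.991)/(1.751 − (0)) = 0.673.
μ = 5.991 − (0)·0.673 = 5.991.
E[T] = exp(μ + σ²/2) = exp(5.991 + 0.2266) = 502 thousand €.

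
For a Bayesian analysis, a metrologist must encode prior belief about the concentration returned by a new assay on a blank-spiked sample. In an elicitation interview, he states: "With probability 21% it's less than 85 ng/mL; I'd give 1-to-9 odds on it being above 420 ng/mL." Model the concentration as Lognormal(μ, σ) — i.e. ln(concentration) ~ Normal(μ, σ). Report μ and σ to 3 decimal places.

If T ~ Lognormal(μ,σ) then ln T ~ Normal(μ,σ), so the p-quantile of ln T is μ + z_p·σ.
ln(85) = 4.443 and ln(420) = 6.04; z_{0.21} = -0.8064, z_{0.9} = 1.282.
σ = (6.04 − 4.443)/(1.282 − (-0.8064)) = 0.765.
μ = 4.443 − (-0.8064)·0.765 = 5.060.

μ ≈ 5.060, σ ≈ 0.765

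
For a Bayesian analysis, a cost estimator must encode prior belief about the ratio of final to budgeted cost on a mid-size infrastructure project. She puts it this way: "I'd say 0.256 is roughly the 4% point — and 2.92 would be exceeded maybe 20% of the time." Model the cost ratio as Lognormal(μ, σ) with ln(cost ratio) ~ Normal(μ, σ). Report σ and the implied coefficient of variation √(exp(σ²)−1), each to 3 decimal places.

If T ~ Lognormal(μ,σ) then ln T ~ Normal(μ,σ), so the p-quantile of ln T is μ + z_p·σ.
ln(0.256) = -1.363 and ln(2.92) = 1.072; z_{0.04} = -1.751, z_{0.8} = 0.8416.
σ = (1.072 − -1.363)/(0.8416 − (-1.751)) = 0.939.
μ = -1.363 − (-1.751)·0.939 = 0.281.
CV = √(exp(σ²)−1) = √(exp(0.8817)−1) = 1.190.

σ ≈ 0.939, CV ≈ 1.190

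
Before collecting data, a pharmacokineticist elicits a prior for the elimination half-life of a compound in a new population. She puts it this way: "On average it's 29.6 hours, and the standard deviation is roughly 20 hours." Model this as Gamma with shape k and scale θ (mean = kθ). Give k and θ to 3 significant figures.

For Gamma(k, scale θ): mean = kθ, variance = kθ², so CV = 1/√k.
CV = SD/mean = 20/29.6 = 0.6757, hence k = 1/CV² = 2.19.
Then θ = mean/k = 29.6/2.19 = 13.5.

k ≈ 2.19, θ ≈ 13.5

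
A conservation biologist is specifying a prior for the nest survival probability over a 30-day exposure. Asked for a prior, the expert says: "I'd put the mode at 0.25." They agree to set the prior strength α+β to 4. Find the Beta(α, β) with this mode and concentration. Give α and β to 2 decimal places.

α = 1.50, β = 2.50

For α,β > 1 the Beta mode is (α−1)/(α+β−2). With α+β = 4, the mode is (α−1)/2.
Set (α−1)/2 = 0.25 → α = 1 + 0.25·2 = 1.50.
β = 4 − α = 2.50.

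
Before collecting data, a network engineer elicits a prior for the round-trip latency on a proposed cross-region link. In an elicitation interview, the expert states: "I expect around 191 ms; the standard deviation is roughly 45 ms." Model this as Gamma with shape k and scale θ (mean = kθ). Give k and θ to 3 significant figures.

For Gamma(k, scale θ): mean = kθ, variance = kθ², so CV = 1/√k.
CV = SD/mean = 45/191 = 0.2356, hence k = 1/CV² = 18.
Then θ = mean/k = 191/18 = 10.6.

k ≈ 18, θ ≈ 10.6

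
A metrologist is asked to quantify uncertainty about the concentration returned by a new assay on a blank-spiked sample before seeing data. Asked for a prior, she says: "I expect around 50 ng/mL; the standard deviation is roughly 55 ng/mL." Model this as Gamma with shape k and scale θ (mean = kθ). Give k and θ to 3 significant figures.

k ≈ 0.826, θ ≈ 60.5

For Gamma(k, scale θ): mean = kθ, variance = kθ², so CV = 1/√k.
CV = SD/mean = 55/50 = 1.1, hence k = 1/CV² = 0.826.
Then θ = mean/k = 50/0.826 = 60.5.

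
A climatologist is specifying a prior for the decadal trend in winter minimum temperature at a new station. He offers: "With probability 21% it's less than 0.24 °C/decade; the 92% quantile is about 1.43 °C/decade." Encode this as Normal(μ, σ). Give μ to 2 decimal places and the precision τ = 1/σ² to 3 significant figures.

μ = 0.67, τ = 3.45

The p-quantile of Normal(μ,σ) is μ + z_p·σ, with z_{0.21} = -0.8064 and z_{0.92} = 1.405.
Eliminate σ: μ = (z₂·x₁ − z₁·x₂)/(z₂ − z₁) = (1.405·0.24 − (-0.8064)·1.43)/2.211 = 0.67.
Then σ = (x₂ − x₁)/(z₂ − z₁) = (1.43 − 0.24)/2.211 = 0.54.
Precision τ = 1/σ² = 1/0.5381² = 3.45.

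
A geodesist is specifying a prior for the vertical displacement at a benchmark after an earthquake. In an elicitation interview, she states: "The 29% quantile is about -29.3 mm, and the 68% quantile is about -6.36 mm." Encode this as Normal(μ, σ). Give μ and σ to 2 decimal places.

For Normal(μ,σ), the p-quantile is μ + z_p·σ. Here z_{0.29} = -0.5534, z_{0.68} = 0.4677.
So -29.3 = μ − 0.5534σ and -6.36 = μ + 0.4677σ.
Subtracting: σ = (-6.36 − -29.3)/(0.4677 − (-0.5534)) = 22.47.
Then μ = -29.3 − (-0.5534)·22.47 = -16.87.

μ = -16.87, σ = 22.47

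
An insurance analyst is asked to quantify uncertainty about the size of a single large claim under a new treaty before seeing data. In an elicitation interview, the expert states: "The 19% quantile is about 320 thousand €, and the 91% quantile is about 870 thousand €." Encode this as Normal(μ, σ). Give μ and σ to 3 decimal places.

The p-quantile of Normal(μ,σ) is μ + z_p·σ, with z_{0.19} = -0.8779 and z_{0.91} = 1.341.
Eliminate σ: μ = (z₂·x₁ − z₁·x₂)/(z₂ − z₁) = (1.341·320 − (-0.8779)·870)/2.219 = 537.629.
Then σ = (x₂ − x₁)/(z₂ − z₁) = (870 − 320)/2.219 = 247.898.

μ = 537.629, σ = 247.898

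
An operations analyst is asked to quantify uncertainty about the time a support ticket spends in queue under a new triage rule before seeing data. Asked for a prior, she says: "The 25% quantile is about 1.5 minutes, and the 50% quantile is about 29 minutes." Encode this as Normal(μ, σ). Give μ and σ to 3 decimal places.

μ = 29.000, σ = 40.772

For Normal(μ,σ), the p-quantile is μ + z_p·σ. Here z_{0.25} = -0.6745, z_{0.5} = 0.
So 1.5 = μ − 0.6745σ and 29 = μ + 0σ.
Subtracting: σ = (29 − 1.5)/(0 − (-0.6745)) = 40.772.
Then μ = 1.5 − (-0.6745)·40.772 = 29.000.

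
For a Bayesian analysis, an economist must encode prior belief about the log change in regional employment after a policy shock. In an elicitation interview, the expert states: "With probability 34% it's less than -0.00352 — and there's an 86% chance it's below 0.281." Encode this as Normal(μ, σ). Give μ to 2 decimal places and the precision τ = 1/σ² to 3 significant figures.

For Normal(μ,σ), the p-quantile is μ + z_p·σ. Here z_{0.34} = -0.4125, z_{0.86} = 1.08.
So -0.00352 = μ − 0.4125σ and 0.281 = μ + 1.08σ.
Subtracting: σ = (0.281 − -0.00352)/(1.08 − (-0.4125)) = 0.19.
Then μ = -0.00352 − (-0.4125)·0.19 = 0.08.
Precision τ = 1/σ² = 1/0.1906² = 27.5.

μ = 0.08, τ = 27.5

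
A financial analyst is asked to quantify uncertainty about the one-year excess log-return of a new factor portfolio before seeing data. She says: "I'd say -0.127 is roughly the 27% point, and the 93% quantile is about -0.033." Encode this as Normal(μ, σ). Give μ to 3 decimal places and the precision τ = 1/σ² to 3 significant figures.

The p-quantile of Normal(μ,σ) is μ + z_p·σ, with z_{0.27} = -0.6128 and z_{0.93} = 1.476.
Eliminate σ: μ = (z₂·x₁ − z₁·x₂)/(z₂ − z₁) = (1.476·-0.127 − (-0.6128)·-0.033)/2.089 = -0.099.
Then σ = (x₂ − x₁)/(z₂ − z₁) = (-0.033 − -0.127)/2.089 = 0.045.
Precision τ = 1/σ² = 1/0.04501² = 494.

μ = -0.099, τ = 494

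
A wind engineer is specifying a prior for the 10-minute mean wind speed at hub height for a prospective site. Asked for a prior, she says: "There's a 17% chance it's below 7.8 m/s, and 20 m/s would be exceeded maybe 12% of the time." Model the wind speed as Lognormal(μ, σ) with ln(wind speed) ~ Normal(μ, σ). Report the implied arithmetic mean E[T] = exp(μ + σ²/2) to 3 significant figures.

E[T] ≈ 13.1 m/s

If T ~ Lognormal(μ,σ) then ln T ~ Normal(μ,σ), so the p-quantile of ln T is μ + z_p·σ.
ln(7.8) = 2.054 and ln(20) = 2.996; z_{0.17} = -0.9542, z_{0.88} = 1.175.
σ = (2.996 − 2.054)/(1.175 − (-0.9542)) = 0.442.
μ = 2.054 − (-0.9542)·0.442 = 2.476.
E[T] = exp(μ + σ²/2) = exp(2.476 + 0.0978) = 13.1 m/s.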